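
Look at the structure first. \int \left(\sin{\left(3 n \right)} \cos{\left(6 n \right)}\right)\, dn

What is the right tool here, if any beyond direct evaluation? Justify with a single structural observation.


Verdict: a trigonometric identity — split \sin{\left(3 n \right)} \cos{\left(6 n \right)} with the angle-addition identities: the resulting sum integrates term by term.


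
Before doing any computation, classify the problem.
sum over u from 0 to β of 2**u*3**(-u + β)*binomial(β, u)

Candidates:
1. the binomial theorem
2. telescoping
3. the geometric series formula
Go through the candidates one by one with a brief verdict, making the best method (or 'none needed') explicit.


Method: the binomial theorem — the binomial coefficients weight matched powers of 2 and 3, which is exactly the expansion of a binomial power.
- the binomial theorem: applies; the problem has the shape this method handles.
- telescoping: in the displayed form, no term reappears at a neighboring index to cancel against.
- the geometric series formula: no single multiplier carries one term to the next throughout the sum.


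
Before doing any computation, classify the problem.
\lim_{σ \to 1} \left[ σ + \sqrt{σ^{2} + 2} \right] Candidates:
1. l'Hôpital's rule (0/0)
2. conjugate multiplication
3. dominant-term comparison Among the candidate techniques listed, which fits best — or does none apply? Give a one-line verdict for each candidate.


Method: no special technique — the function is continuous at 1; evaluation is itself the limit, no machinery required.
- l'Hôpital's rule (0/0): substituting the point produces a determinate value, not a 0 over 0 clash.
- conjugate multiplication: no difference of divergent radicals appears, so rationalizing has nothing to cancel.
- dominant-term comparison — leading-power comparison does not apply to this form.


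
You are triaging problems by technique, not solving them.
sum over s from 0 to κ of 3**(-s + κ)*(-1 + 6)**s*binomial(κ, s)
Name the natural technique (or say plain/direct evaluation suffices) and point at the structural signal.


Method: the binomial theorem — the summand is term s of a binomial expansion in (-1 + 6) and 3; the whole sum is a single power.


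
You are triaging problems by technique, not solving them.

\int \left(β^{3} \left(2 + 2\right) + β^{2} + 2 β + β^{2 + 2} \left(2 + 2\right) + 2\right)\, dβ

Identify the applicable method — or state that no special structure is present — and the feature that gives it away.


Verdict: no special technique — a term-by-term power-rule job in β; no substitution or rearrangement earns its keep here.


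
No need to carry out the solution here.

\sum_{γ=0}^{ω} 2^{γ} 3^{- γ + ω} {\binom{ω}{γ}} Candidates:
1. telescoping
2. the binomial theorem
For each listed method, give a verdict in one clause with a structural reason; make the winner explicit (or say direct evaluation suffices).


Technique: the binomial theorem — the binomial coefficients weight matched powers of 2 and 3, which is exactly the expansion of a binomial power.
- telescoping: neither a shifted-difference shape nor integer-spaced poles are present.
- the binomial theorem — yes, a natural case for it.


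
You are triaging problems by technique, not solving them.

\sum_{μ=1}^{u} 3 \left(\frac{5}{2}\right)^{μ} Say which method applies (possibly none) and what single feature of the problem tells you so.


Method: the geometric series formula — check a ratio of consecutive terms: it is \frac{5}{2}, independent of the index, so the geometric formula closes the sum.


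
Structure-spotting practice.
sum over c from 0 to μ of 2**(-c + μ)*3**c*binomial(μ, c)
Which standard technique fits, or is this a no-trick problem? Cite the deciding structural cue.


Verdict: the binomial theorem — the summand is term c of a binomial expansion in 3 and 2; the whole sum is a single power.


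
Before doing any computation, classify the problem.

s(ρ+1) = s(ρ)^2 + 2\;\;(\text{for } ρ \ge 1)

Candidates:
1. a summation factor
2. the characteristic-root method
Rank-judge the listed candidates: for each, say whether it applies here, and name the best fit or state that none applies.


Verdict: no special technique — this one you iterate or analyze qualitatively: the nonlinearity defeats linear solution methods.
- a summation factor: no summation factor applies — the rule is not linear in the sequence values.
- the characteristic-root method — the recursion is nonlinear in the sequence values, so no linear-modes ansatz applies.


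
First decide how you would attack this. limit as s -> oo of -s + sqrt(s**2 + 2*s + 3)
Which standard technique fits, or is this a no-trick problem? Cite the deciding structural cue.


Technique: conjugate multiplication — both pieces blow up but their difference is finite; the conjugate trick rationalizes sqrt(s**2 + 2*s + 3) - s.


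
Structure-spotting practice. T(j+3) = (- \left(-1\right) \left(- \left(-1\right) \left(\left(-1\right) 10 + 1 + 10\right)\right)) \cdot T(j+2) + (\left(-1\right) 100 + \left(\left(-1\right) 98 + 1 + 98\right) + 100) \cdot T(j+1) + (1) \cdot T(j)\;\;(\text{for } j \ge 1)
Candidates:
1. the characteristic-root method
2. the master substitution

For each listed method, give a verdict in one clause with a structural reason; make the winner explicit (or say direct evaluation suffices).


Method: the characteristic-root method — this is the constant-coefficient homogeneous case — the whole solution in j reduces to a polynomial's roots.
- the characteristic-root method — a fit — the right tool for this form.
- the master substitution: the recursion shifts the index rather than dividing it.


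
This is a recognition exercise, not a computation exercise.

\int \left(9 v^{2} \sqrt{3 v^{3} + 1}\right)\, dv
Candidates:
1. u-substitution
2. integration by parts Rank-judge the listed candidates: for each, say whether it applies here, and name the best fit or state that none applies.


Technique: u-substitution — gathered as a product, the integrand carries the factor 9 v^{2} — up to a constant, the derivative of the inner expression 3 v^{3} + 1 — so u = 3 v^{3} + 1 collapses the integral.
- u-substitution — yes — fits the structure here.
- integration by parts — the non-polynomial partner is not one of the parts kernels — exp, sine, or cosine with a degree-1 argument, or a logarithm.


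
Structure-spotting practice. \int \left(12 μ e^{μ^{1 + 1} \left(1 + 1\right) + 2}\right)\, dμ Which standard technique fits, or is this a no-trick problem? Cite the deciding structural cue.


Method: u-substitution — collected, the integrand has one factor that is, up to a constant, the derivative of an inner expression the rest depends on — substitute for that inner expression.


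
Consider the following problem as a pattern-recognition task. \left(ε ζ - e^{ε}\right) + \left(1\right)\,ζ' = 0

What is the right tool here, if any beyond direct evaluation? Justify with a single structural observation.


Method: a linear integrating factor — arrange it as ζ' + ε·ζ = (the forcing term) and the integrating factor does the rest.


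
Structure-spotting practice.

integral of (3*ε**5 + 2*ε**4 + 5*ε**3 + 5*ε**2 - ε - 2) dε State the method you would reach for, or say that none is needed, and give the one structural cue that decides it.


Diagnosis: no special technique — nothing composite, nothing rational, nothing trigonometric — each constant-multiple power of ε integrates by the power rule alone.


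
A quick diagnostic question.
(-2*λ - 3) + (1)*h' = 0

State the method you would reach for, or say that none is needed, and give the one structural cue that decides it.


Diagnosis: no special technique — the slope is a pure function of λ; integrate both sides and be done.


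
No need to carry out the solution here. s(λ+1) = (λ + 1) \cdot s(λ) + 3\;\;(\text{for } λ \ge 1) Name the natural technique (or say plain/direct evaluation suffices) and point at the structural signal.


Diagnosis: a summation factor — first-order linear but the coefficient λ + 1 moves with the index — divide by the cumulative product and telescope.


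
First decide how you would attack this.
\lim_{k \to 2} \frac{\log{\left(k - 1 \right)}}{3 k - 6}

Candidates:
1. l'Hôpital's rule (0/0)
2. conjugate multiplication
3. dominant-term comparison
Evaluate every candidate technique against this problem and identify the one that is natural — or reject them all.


Method: l'Hôpital's rule (0/0) — both numerator and denominator vanish at 2: the genuine 0/0 indeterminate that l'Hôpital exists for. A local series expansion at the point resolves it as well; the rule is the packaged version of that step.
- l'Hôpital's rule (0/0): applies; the problem has the shape this method handles.
- conjugate multiplication — the conjugate move applies to radical differences, which this is not.
- dominant-term comparison: no dominant power emerges to decide the limit by degree comparison.


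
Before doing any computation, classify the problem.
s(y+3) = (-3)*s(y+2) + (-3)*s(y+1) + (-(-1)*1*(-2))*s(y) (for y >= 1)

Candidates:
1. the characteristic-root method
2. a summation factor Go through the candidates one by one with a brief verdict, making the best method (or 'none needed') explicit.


Verdict: the characteristic-root method — linear, homogeneous, constant coefficients: solutions of the form r^y exist — find the roots of the characteristic polynomial.
- the characteristic-root method: yes — fits the structure here.
- a summation factor — the recurrence reaches back more than one step, outside the first-order family a summation factor normalizes.


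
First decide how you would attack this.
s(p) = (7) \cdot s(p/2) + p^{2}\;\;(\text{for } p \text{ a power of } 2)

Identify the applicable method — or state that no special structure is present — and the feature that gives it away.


Method: the master substitution — the argument contracts 2-fold per step: reindex p exponentially and solve the linear recurrence in the new index.


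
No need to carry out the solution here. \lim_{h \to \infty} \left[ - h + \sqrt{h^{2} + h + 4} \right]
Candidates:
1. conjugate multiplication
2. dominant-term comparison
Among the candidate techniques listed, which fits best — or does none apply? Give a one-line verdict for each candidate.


Method: conjugate multiplication — this difference gives up after one conjugate multiplication — the radical structure cancels against its conjugate.
- conjugate multiplication: yes — fits the structure here.
- dominant-term comparison — no ranking of term growth rates resolves the limit here.


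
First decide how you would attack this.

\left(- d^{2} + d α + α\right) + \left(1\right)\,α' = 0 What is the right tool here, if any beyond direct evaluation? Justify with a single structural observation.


Verdict: a linear integrating factor — the unknown enters only to the first power against a nonzero forcing term — the integrating-factor template applies directly.


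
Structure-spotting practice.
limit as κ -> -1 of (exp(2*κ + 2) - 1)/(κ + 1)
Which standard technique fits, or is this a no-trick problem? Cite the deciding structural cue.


Verdict: l'Hôpital's rule (0/0) — substituting -1 gives 0 over 0; differentiate top and bottom once and re-evaluate. The standard small-argument limits would also carry it; the rule is the systematic route.


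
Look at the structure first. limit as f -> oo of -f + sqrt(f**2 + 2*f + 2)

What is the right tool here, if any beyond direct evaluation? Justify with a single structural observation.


Verdict: conjugate multiplication — the difference sqrt(f**2 + 2*f + 2) - f is an ∞ − ∞ stalemate; its conjugate partner breaks the tie.


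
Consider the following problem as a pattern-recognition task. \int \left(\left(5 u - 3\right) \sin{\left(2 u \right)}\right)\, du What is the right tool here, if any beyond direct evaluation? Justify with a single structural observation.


Verdict: integration by parts — 5 u - 3 dies after finitely many derivatives while \sin{\left(2 u \right)} cycles under integration — the tabular/parts setup.


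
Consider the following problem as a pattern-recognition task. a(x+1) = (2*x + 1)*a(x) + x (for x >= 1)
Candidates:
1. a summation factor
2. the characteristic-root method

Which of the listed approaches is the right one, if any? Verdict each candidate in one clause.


Best approach: a summation factor — an index-dependent multiplier 2*x + 1 rules out characteristic roots; a summation factor converts it to a pure difference.
- a summation factor: a fit — the right tool for this form.
- the characteristic-root method: an index-dependent weight blocks the pure exponential ansatz.


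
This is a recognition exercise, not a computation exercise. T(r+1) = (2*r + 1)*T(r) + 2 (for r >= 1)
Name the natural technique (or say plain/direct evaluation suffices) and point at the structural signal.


Diagnosis: a summation factor — because the multiplier 2*r + 1 is index-dependent, divide through by its running product and sum the resulting differences.


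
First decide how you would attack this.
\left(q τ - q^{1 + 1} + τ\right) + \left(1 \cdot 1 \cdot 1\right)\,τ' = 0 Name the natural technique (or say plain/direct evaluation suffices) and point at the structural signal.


Method: a linear integrating factor — the unknown enters only to the first power against a nonzero forcing term — the integrating-factor template applies directly.


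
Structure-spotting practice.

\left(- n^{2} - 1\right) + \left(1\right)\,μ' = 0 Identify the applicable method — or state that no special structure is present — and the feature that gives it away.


Verdict: no special technique — solved for the derivative, no μ appears — this is antidifferentiation in n wearing ODE clothing.


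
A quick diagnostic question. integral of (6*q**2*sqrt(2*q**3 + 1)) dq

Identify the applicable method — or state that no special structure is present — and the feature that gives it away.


Technique: u-substitution — structure check: outer function, inner expression 2*q**3 + 1, inner derivative as a factor — the classic u = 2*q**3 + 1 pattern.


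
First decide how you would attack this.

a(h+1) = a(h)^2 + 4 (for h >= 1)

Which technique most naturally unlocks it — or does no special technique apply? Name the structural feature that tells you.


Verdict: no special technique — the recurrence is nonlinear in the sequence terms; no linear-recurrence method fits it as written — one iterates or studies it directly.


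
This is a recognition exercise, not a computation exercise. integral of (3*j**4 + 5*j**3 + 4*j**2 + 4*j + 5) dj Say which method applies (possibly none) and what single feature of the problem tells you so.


Method: no special technique — every term is a constant multiple of a power of j; term-wise power-rule integration needs no preliminary transformation.


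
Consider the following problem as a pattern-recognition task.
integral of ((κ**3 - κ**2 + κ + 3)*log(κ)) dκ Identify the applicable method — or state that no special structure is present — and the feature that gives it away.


Diagnosis: integration by parts — one parts step with u = log(κ) trades the logarithm for an algebraic integrand.


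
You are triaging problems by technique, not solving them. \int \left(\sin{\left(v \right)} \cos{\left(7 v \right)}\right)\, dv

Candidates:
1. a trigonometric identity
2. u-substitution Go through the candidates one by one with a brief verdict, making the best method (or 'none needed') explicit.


Diagnosis: a trigonometric identity — \sin{\left(v \right)} \cos{\left(7 v \right)} mixes two frequencies; the product-to-sum identity splits it into single-frequency sinusoids.
- a trigonometric identity: yes — fits the structure here.
- u-substitution: no subexpression of the integrand serves as a whole-integral substitution inner — individual terms may offer their own, but none carries its derivative as a factor of the full integrand; a working change of variable would have to be constructed from outside the expression.


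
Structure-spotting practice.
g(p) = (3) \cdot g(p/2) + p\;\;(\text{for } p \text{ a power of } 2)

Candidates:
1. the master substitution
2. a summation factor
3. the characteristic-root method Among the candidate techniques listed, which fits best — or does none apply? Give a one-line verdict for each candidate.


Diagnosis: the master substitution — treat m = log base 2 of p as the new clock: one recursion step advances m by one while p scales by 2.
- the master substitution: yes — fits the structure here.
- a summation factor: a divided-index call is outside the fixed-shift first-order family a summation factor normalizes.
- the characteristic-root method — a divided-index call is not the fixed-shift linear shape that characteristic roots solve.


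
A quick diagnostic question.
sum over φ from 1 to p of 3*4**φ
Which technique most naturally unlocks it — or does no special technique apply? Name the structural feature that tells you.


Technique: the geometric series formula — consecutive terms stand in a fixed index-free ratio — the geometric sum formula closes it.


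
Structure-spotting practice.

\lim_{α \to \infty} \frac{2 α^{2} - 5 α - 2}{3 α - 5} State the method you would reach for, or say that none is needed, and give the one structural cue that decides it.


Best approach: dominant-term comparison — as α grows, only the highest-degree terms matter — compare leading terms and read the limit off. l'Hôpital's at-infinity variant applies to the expression viewed as a single quotient; the leading-term comparison is the direct route.


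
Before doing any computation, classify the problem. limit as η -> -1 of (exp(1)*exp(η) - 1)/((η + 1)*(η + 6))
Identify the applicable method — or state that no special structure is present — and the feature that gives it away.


Best approach: l'Hôpital's rule (0/0) — the 0/0 form at -1 is the signature situation for l'Hôpital's rule. One could equally expand both pieces locally and compare leading terms; the rule does that in one stroke.


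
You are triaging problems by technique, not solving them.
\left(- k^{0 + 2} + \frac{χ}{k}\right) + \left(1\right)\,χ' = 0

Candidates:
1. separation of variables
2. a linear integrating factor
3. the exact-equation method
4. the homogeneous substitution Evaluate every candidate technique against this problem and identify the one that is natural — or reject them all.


Diagnosis: a linear integrating factor — the unknown enters only to the first power against a nonzero forcing term — the integrating-factor template applies directly.
- separation of variables: the two dependences do not factor apart.
- a linear integrating factor: yes — fits the structure here.
- the exact-equation method — the mixed-partials test fails on this split — it is not an exact differential as presented.
- the homogeneous substitution: the slope changes under joint rescaling, failing the degree-zero test.


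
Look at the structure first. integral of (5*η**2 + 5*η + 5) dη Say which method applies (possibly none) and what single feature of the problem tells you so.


Method: no special technique — the integrand is a sum of constant multiples of powers of η — integrate term by term.


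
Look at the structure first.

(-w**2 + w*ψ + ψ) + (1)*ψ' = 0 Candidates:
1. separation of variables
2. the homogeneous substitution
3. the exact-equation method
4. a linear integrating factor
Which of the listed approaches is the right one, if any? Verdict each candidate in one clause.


Diagnosis: a linear integrating factor — linear in the unknown with genuine forcing: multiply through by the exponential of the integrated coefficient and the left side closes into one derivative.
- separation of variables — the two dependences do not factor apart.
- the homogeneous substitution — the ratio substitution does not collapse this equation.
- the exact-equation method: the mixed partial derivatives differ, so the left side is not a total differential.
- a linear integrating factor — applies; the problem has the shape this method handles.


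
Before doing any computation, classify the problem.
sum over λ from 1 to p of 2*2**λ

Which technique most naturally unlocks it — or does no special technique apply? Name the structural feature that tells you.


Method: the geometric series formula — each term is 2 times the previous one, so the geometric-series formula applies directly.


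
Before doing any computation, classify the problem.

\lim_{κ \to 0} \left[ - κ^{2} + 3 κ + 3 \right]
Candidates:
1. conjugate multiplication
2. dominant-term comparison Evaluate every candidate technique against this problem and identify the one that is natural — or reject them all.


Best approach: no special technique — the expression is continuous at the evaluation point — substitute directly; no indeterminate form appears.
- conjugate multiplication: no divergent radical difference is present for a conjugate pair to cancel.
- dominant-term comparison — this limit is not decided by comparing leading-term growth at infinity.


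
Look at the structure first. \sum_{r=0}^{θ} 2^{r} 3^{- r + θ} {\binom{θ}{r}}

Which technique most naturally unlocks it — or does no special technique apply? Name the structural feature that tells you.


Best approach: the binomial theorem — the summand is term r of a binomial expansion in 2 and 3; the whole sum is a single power.


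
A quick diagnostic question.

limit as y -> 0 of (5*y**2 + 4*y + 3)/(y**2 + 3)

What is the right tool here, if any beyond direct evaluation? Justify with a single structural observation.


Technique: no special technique — the expression is continuous at the evaluation point — substitute directly; no indeterminate form appears.


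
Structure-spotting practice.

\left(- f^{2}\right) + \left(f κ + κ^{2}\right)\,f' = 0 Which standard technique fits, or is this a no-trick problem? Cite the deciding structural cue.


Verdict: the homogeneous substitution — the slope is degree-zero homogeneous: the ratio substitution v = f/κ collapses it. With the right rearrangement (exchanging the roles of the variables where needed), this also fits a Bernoulli template; the homogeneous substitution reads the structure directly.


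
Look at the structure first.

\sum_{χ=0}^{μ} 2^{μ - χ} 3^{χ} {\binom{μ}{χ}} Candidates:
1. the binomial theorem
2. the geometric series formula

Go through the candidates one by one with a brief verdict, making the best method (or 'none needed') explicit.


Verdict: the binomial theorem — binomial coefficients against complementary powers of 3 and 2: recognize the binomial expansion and resum.
- the binomial theorem — yes — fits the structure here.
- the geometric series formula — dividing successive terms gives an index-dependent quantity, not a constant.


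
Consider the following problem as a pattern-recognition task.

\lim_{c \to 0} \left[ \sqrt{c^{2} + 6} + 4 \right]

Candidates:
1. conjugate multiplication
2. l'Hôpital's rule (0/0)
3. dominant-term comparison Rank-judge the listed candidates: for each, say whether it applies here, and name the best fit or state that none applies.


Method: no special technique — the function is continuous at 0; evaluation is itself the limit, no machinery required.
- conjugate multiplication: multiplying by a conjugate would not remove any indeterminacy here.
- l'Hôpital's rule (0/0) — evaluation at the point is determinate, so the rule has nothing to repair.
- dominant-term comparison — no dominant-degree comparison decides it.


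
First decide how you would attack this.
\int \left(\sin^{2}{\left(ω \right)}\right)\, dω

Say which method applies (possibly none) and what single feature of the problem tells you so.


Verdict: a trigonometric identity — \sin^{2}{\left(ω \right)} calls for power reduction: rewrite via double angles before any antiderivative is attempted.


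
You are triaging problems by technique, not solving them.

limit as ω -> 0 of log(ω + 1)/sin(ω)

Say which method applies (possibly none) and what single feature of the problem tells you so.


Verdict: l'Hôpital's rule (0/0) — the 0/0 form at 0 is the signature situation for l'Hôpital's rule. Known elementary limits would finish this too — the rule just bypasses the case analysis.


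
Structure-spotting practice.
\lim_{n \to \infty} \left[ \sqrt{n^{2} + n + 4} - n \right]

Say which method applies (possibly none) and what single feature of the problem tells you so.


Technique: conjugate multiplication — divergence minus divergence hides a finite answer — expose it by pairing \sqrt{n^{2} + n + 4} - n with its conjugate.


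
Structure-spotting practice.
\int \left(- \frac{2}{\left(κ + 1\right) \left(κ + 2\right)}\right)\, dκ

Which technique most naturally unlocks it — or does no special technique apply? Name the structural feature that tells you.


Diagnosis: partial fractions — the bottom factors while the top stays lower-degree — split into simple fractions and integrate piece by piece.


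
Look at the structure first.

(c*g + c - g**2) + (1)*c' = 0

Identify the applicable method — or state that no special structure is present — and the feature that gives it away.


Technique: a linear integrating factor — linear in the unknown with genuine forcing: multiply through by the exponential of the integrated coefficient and the left side closes into one derivative.


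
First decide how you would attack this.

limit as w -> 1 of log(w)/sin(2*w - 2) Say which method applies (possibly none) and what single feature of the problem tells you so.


Verdict: l'Hôpital's rule (0/0) — substituting 1 gives 0 over 0; differentiate top and bottom once and re-evaluate. One could equally expand both pieces locally and compare leading terms; the rule does that in one stroke.


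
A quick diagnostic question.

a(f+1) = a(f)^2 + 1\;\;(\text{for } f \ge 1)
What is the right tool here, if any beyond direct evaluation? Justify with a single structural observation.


Method: no special technique — the new term depends nonlinearly on the old ones, which disqualifies every superposition-based technique.


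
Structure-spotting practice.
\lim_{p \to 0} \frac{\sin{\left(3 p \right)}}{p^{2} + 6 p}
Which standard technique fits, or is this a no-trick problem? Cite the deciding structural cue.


Diagnosis: l'Hôpital's rule (0/0) — the 0/0 form at 0 is the signature situation for l'Hôpital's rule. A first-order expansion at the point is an equally standard path; the rule packages it.


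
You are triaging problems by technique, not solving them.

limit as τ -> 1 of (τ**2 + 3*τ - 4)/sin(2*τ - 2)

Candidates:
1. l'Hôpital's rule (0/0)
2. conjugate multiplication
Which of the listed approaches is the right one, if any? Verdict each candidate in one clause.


Best approach: l'Hôpital's rule (0/0) — both numerator and denominator vanish at 1: the genuine 0/0 indeterminate that l'Hôpital exists for. Expanding numerator and denominator to first order gives the same value — the rule automates exactly that.
- l'Hôpital's rule (0/0): a fit — the right tool for this form.
- conjugate multiplication: there is no infinity-minus-infinity radical difference to rationalize.


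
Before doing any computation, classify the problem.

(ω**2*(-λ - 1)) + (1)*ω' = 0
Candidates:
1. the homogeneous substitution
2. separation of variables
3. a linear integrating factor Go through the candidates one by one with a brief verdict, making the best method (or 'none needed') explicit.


Verdict: separation of variables — all dependence on the two variables factors apart, the defining separable shape.
- the homogeneous substitution — solved for the derivative, the right side changes under joint scaling of the two variables.
- separation of variables — a fit — the right tool for this form.
- a linear integrating factor — the unknown enters nonlinearly (through a power, a denominator, or a transcendental function), which the linear integrating-factor recipe cannot absorb as-is — any repair would come from a preliminary substitution, not the factor.


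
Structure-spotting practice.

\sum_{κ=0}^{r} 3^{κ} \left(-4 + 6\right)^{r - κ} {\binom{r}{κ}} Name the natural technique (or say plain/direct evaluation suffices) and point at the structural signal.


Technique: the binomial theorem — the binomial coefficients weight matched powers of 3 and (-4 + 6), which is exactly the expansion of a binomial power.


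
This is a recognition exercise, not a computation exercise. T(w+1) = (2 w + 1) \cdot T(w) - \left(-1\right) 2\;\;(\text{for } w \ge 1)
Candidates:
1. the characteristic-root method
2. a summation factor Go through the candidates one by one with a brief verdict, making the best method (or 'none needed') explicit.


Method: a summation factor — one step of memory with a weight 2 w + 1 that changes as the index grows — the summation-factor construction is built for this.
- the characteristic-root method — an index-dependent weight blocks the pure exponential ansatz.
- a summation factor: a fit — the right tool for this form.


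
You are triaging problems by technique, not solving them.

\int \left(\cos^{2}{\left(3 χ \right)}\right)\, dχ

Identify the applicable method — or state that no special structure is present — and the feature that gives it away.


Method: a trigonometric identity — the even trigonometric power \cos^{2}{\left(3 χ \right)} reduces by a double-angle identity before any integration is attempted.


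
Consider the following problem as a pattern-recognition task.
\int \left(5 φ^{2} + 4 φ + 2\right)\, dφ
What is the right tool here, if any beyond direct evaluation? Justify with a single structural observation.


Method: no special technique — a term-by-term power-rule job in φ; no substitution or rearrangement earns its keep here.


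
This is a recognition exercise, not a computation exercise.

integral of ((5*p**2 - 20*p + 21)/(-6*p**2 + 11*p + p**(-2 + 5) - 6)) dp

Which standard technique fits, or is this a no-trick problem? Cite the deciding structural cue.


Best approach: partial fractions — the factorization of (-6*p**2 + 11*p + p**(-2 + 5) - 6) is the whole battle; after it, each term is a table integral.


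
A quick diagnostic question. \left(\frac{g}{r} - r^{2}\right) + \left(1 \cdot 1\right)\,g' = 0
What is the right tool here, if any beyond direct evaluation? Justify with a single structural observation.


Method: a linear integrating factor — the unknown enters only to the first power against a nonzero forcing term — the integrating-factor template applies directly.


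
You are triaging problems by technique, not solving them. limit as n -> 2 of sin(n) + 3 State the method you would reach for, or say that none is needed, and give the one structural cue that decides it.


Technique: no special technique — no denominator vanishes and nothing blows up at 2: direct substitution is the whole computation.


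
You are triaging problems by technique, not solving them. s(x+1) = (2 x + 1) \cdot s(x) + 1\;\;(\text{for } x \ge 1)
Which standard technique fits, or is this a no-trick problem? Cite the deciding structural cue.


Verdict: a summation factor — first-order linear but the coefficient 2 x + 1 moves with the index — divide by the cumulative product and telescope.


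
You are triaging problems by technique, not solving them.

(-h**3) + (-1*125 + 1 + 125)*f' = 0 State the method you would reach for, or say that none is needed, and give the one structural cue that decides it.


Method: no special technique — solved for the derivative, f never appears on the right — this is a direct integration in h, not a differential-equations problem at heart.


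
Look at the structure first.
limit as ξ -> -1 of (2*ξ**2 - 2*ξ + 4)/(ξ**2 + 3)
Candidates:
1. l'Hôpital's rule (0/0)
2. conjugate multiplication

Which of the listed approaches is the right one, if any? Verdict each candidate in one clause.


Technique: no special technique — the function is continuous at -1; evaluation is itself the limit, no machinery required.
- l'Hôpital's rule (0/0) — evaluation at the point is determinate, so the rule has nothing to repair.
- conjugate multiplication — no divergent radical difference is present for a conjugate pair to cancel.


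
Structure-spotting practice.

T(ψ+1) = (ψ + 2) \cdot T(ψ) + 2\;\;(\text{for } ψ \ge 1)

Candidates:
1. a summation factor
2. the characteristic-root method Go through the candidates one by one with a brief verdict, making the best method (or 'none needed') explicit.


Diagnosis: a summation factor — one-term recursion with variable weight ψ + 2 is solved by product normalization, not by root-finding.
- a summation factor — applies; the problem has the shape this method handles.
- the characteristic-root method — the coefficients vary with the index, breaking the constant-coefficient structure the method needs.


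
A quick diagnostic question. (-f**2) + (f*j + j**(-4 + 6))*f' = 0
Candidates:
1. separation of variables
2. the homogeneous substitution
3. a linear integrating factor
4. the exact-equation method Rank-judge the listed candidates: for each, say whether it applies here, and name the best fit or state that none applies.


Diagnosis: the homogeneous substitution — solved for the derivative, the right side is unchanged under scaling j and f together — it depends only on the ratio f/j, so substitute a single ratio variable. Rewriting — with the variables' roles exchanged where the shape demands it — would expose a Bernoulli structure too; the homogeneous substitution simply reads the degrees directly.
- separation of variables — the two dependences do not factor apart.
- the homogeneous substitution: yes, a natural case for it.
- a linear integrating factor — a nonlinear term in the unknown puts this outside the integrating-factor template.
- the exact-equation method: the cross partial derivatives disagree, so no single potential exists.


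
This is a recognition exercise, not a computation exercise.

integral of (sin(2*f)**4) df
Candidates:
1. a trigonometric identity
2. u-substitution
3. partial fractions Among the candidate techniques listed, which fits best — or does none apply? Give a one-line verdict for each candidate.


Diagnosis: a trigonometric identity — apply power reduction to sin(2*f)**4; each application halves the trigonometric degree.
- a trigonometric identity — yes, a natural case for it.
- u-substitution — no subexpression of the integrand serves as a whole-integral substitution inner — individual terms may offer their own, but none carries its derivative as a factor of the full integrand; a working change of variable would have to be constructed from outside the expression.
- partial fractions — the expression is not a ratio of polynomials that decomposes further.


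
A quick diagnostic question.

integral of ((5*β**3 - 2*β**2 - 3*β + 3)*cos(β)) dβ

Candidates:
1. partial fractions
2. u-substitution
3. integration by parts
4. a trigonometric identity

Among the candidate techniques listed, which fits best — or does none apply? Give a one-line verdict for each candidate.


Technique: integration by parts — 5*β**3 - 2*β**2 - 3*β + 3 dies after finitely many derivatives while cos(β) cycles under integration — the tabular/parts setup.
- partial fractions — the expression is not a ratio of polynomials that decomposes further.
- u-substitution: no subexpression of the integrand pairs with its own derivative as a factor — individual terms may offer their own substitutions, but any change of variable covering the whole integral would have to be constructed from outside the expression.
- integration by parts: applicable, and directly so.
- a trigonometric identity: neither the even-power reduction nor the product-to-sum identity applies to this structure.


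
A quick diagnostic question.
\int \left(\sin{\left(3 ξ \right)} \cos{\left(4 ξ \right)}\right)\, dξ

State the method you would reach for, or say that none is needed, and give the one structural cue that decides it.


Best approach: a trigonometric identity — the product \sin{\left(3 ξ \right)} \cos{\left(4 ξ \right)} converts to a sum of single-frequency sinusoids via the product-to-sum identity.


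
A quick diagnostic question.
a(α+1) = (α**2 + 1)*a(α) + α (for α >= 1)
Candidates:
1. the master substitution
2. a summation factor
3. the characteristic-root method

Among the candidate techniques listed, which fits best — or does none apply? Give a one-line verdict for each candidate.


Best approach: a summation factor — it is first-order linear but the coefficient α**2 + 1 depends on the index, so multiply through by a summation factor to telescope it.
- the master substitution — with no divided-index recursive call, reindexing by powers of a base buys nothing.
- a summation factor — applies; the problem has the shape this method handles.
- the characteristic-root method — an index-dependent weight blocks the pure exponential ansatz.


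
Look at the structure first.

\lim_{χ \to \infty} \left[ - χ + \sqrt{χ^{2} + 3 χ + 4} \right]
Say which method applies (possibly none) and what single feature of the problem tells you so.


Best approach: conjugate multiplication — infinity minus infinity with a radical in play — multiply by the conjugate so the divergences of \sqrt{χ^{2} + 3 χ + 4} and χ annihilate.


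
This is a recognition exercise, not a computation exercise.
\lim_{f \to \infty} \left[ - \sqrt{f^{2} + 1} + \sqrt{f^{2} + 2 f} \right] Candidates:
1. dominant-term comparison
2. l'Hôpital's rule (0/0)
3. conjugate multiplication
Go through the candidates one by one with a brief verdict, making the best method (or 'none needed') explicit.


Best approach: conjugate multiplication — \sqrt{f^{2} + 2 f} and \sqrt{f^{2} + 1} both blow up, but their difference is tame once the conjugate rationalizes it.
- dominant-term comparison — leading-power comparison does not apply to this form.
- l'Hôpital's rule (0/0): substitution produces ∞ − ∞ rather than a vanishing quotient; the rule needs a 0/0 ratio to act on.
- conjugate multiplication — applicable, and directly so.


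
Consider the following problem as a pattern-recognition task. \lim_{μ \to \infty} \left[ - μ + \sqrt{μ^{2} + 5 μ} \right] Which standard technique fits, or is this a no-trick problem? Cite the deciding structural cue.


Verdict: conjugate multiplication — both pieces blow up but their difference is finite; the conjugate trick rationalizes \sqrt{μ^{2} + 5 μ} - μ.


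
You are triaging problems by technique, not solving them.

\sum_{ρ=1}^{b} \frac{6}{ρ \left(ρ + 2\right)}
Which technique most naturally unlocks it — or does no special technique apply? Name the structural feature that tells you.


Best approach: telescoping — integer-spaced poles in \frac{6}{ρ \left(ρ + 2\right)} are the telescoping signature in disguise.


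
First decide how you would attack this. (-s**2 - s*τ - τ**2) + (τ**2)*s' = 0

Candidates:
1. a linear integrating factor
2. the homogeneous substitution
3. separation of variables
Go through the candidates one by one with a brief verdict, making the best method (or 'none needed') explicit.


Method: the homogeneous substitution — solved for the derivative, the right side is unchanged under scaling τ and s together — it depends only on the ratio s/τ, so substitute a single ratio variable.
- a linear integrating factor: a nonlinear term in the unknown puts this outside the integrating-factor template.
- the homogeneous substitution: applicable, and directly so.
- separation of variables: the two dependences are entangled, not a clean product of one-variable pieces.
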